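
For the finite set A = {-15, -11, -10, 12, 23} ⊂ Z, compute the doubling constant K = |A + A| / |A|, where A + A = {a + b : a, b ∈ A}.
K = |A + A| / |A| = 15/5 = 3

Enumerate A + A = {a + b : a, b ∈ A}. With |A| = 5, there are |A|^2 = 25 ordered sum pairs; collecting distinct values, A + A = {-30, -26, -25, -22, -21, -20, -3, 1, 2, 8, 12, 13, 24, 35, 46}, so |A + A| = 15. Thus K = 15/5 = 3. For comparison, the minimum possible |A + A| over all 5-element sets is 2·5 − 1 = 9 (so min K = 9/5), attained only by arithmetic progressions.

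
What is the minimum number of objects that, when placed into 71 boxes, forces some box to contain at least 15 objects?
n = (15 − 1)·71 + 1 = 995

By the generalised pigeonhole principle, to guarantee some box contains ≥ r objects we need more than (r − 1) · k objects total. Threshold: n = (r − 1) · k + 1. With r = 15 and k = 71: n = 14 · 71 + 1 = 994 + 1 = 995. For n = 994 = 14 · 71, we can put exactly 14 objects in every box, avoiding 15 in any single one — so 995 is tight.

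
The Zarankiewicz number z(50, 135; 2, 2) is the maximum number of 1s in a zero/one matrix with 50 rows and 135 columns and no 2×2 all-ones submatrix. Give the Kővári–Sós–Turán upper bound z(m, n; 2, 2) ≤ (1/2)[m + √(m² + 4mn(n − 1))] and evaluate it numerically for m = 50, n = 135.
z(50, 135; 2, 2) ≤ (1/2)[50 + √(50² + 4·50·135·134)] = (1/2)[50 + √3620500] = 976.3806

Kővári–Sós–Turán: let r_1, ..., r_50 be the row sums and z = Σ r_i the total number of 1s. Each pair of columns can share at most one row with both entries 1 (else a 2×2 all-ones block appears), so Σ_i C(r_i, 2) ≤ C(135, 2) = 9045. By convexity Σ_i C(r_i, 2) ≥ 50·C(z/50, 2) = z(z − 50)/(2·50), giving z² − 50z − 50·135·134 ≤ 0 and hence z ≤ (1/2)[50 + √(2500 + 4·904500)] = (1/2)[50 + √3620500] ≈ (1/2)(50 + 1902.7612) = 976.3806.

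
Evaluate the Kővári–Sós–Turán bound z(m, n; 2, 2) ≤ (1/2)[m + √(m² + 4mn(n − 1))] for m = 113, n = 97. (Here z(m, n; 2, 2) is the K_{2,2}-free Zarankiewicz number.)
z(113, 97; 2, 2) ≤ (1/2)[113 + √(113² + 4·113·97·96)] = (1/2)[113 + √4221793] = 1083.8501

Kővári–Sós–Turán: let r_1, ..., r_113 be the row sums and z = Σ r_i the total number of 1s. Each pair of columns can share at most one row with both entries 1 (else a 2×2 all-ones block appears), so Σ_i C(r_i, 2) ≤ C(97, 2) = 4656. By convexity Σ_i C(r_i, 2) ≥ 113·C(z/113, 2) = z(z − 113)/(2·113), giving z² − 113z − 113·97·96 ≤ 0 and hence z ≤ (1/2)[113 + √(12769 + 4·1052256)] = (1/2)[113 + √4221793] ≈ (1/2)(113 + 2054.7002) = 1083.8501.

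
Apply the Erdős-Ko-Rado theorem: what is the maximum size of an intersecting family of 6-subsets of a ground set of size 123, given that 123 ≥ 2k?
max |F| = C(122, 5) = 207288004

The Erdős-Ko-Rado theorem states: for n ≥ 2k, an intersecting family of k-subsets of an n-element set has size at most C(n − 1, k − 1), with equality for 'star' families {A ⊆ [n] : |A| = k, i ∈ A} (fix an element i). For n = 123, k = 6: C(122, 5) = 207288004.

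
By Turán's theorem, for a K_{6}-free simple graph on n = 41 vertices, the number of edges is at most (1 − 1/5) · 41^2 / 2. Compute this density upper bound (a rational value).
Turán density bound = (4/5) · 41^2/2 = 3362/5 ≈ 672.4

Turán's theorem: ex(n, K_{r+1}) is achieved by the complete r-partite Turán graph T(n, r) with parts as balanced as possible, and is at most (1 − 1/r) · n^2/2. For r = 5, n = 41: the density bound is (4/5) · 1681/2 = 3362/5 ≈ 672.4. The integer-valued extremum is e(T(41, 5)) = 672, which is strictly less than the density bound 3362/5 since 5 ∤ 41 (the parts of T(41, 5) cannot all be equal).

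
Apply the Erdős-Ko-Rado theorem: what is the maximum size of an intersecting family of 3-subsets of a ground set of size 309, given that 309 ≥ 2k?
max |F| = C(308, 2) = 47278

Erdős-Ko-Rado (1961): when n ≥ 2k, max |F| = C(n−1, k−1). The bound is attained by the star {A : i ∈ A} for any fixed i ∈ [n]. Here C(309−1, 3−1) = C(308, 2) = 47278.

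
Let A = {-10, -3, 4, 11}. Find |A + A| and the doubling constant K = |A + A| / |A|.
K = |A + A| / |A| = 7/4

Enumerate A + A = {a + b : a, b ∈ A}. With |A| = 4, there are |A|^2 = 16 ordered sum pairs; collecting distinct values, A + A = {-20, -13, -6, 1, 8, 15, 22}, so |A + A| = 7. Thus K = 7/4. Here |A + A| = 2|A| − 1 = 7, the minimum possible — so K = 7/4 is minimal, which holds iff A is an arithmetic progression.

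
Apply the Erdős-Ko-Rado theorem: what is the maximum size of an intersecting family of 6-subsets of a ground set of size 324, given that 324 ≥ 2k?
max |F| = C(323, 5) = 28400294384

Erdős-Ko-Rado (1961): when n ≥ 2k, max |F| = C(n−1, k−1). The bound is attained by the star {A : i ∈ A} for any fixed i ∈ [n]. Here C(324−1, 6−1) = C(323, 5) = 28400294384.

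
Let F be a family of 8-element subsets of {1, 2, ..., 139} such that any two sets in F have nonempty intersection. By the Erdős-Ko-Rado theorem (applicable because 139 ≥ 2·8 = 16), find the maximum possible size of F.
max |F| = C(138, 7) = 162021319416

Erdős-Ko-Rado (1961): when n ≥ 2k, max |F| = C(n−1, k−1). The bound is attained by the star {A : i ∈ A} for any fixed i ∈ [n]. Here C(139−1, 8−1) = C(138, 7) = 162021319416.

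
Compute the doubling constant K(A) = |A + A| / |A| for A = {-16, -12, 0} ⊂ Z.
K = |A + A| / |A| = 6/3 = 2

Enumerate A + A = {a + b : a, b ∈ A}. With |A| = 3, there are |A|^2 = 9 ordered sum pairs; collecting distinct values, A + A = {-32, -28, -24, -16, -12, 0}, so |A + A| = 6. Thus K = 6/3 = 2. For comparison, the minimum possible |A + A| over all 3-element sets is 2·3 − 1 = 5 (so min K = 5/3), attained only by arithmetic progressions.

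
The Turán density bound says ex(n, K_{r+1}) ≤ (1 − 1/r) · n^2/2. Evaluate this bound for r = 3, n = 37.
Turán density bound = (2/3) · 37^2/2 = 1369/3 ≈ 456.3333

Turán's theorem: ex(n, K_{r+1}) is achieved by the complete r-partite Turán graph T(n, r) with parts as balanced as possible, and is at most (1 − 1/r) · n^2/2. For r = 3, n = 37: the density bound is (2/3) · 1369/2 = 1369/3 ≈ 456.3333. The integer-valued extremum is e(T(37, 3)) = 456, which is strictly less than the density bound 1369/3 since 3 ∤ 37 (the parts of T(37, 3) cannot all be equal).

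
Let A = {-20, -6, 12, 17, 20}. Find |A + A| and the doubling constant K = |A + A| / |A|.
K = |A + A| / |A| = 15/5 = 3

Enumerate A + A = {a + b : a, b ∈ A}. With |A| = 5, there are |A|^2 = 25 ordered sum pairs; collecting distinct values, A + A = {-40, -26, -12, -8, -3, 0, 6, 11, 14, 24, 29, 32, 34, 37, 40}, so |A + A| = 15. Thus K = 15/5 = 3. For comparison, the minimum possible |A + A| over all 5-element sets is 2·5 − 1 = 9 (so min K = 9/5), attained only by arithmetic progressions.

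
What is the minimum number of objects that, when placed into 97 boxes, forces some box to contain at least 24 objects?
n = (24 − 1)·97 + 1 = 2232

By the generalised pigeonhole principle, to guarantee some box contains ≥ r objects we need more than (r − 1) · k objects total. Threshold: n = (r − 1) · k + 1. With r = 24 and k = 97: n = 23 · 97 + 1 = 2231 + 1 = 2232. For n = 2231 = 23 · 97, we can put exactly 23 objects in every box, avoiding 24 in any single one — so 2232 is tight.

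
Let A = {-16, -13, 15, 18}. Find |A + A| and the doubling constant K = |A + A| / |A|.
K = |A + A| / |A| = 9/4

Enumerate A + A = {a + b : a, b ∈ A}. With |A| = 4, there are |A|^2 = 16 ordered sum pairs; collecting distinct values, A + A = {-32, -29, -26, -1, 2, 5, 30, 33, 36}, so |A + A| = 9. Thus K = 9/4. For comparison, the minimum possible |A + A| over all 4-element sets is 2·4 − 1 = 7 (so min K = 7/4), attained only by arithmetic progressions.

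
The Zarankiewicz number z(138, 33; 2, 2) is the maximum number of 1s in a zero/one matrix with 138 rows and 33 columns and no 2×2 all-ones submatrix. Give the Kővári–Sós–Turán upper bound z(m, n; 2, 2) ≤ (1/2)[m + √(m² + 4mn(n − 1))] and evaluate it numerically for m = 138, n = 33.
z(138, 33; 2, 2) ≤ (1/2)[138 + √(138² + 4·138·33·32)] = (1/2)[138 + √601956] = 456.9291

Kővári–Sós–Turán: let r_1, ..., r_138 be the row sums and z = Σ r_i the total number of 1s. Each pair of columns can share at most one row with both entries 1 (else a 2×2 all-ones block appears), so Σ_i C(r_i, 2) ≤ C(33, 2) = 528. By convexity Σ_i C(r_i, 2) ≥ 138·C(z/138, 2) = z(z − 138)/(2·138), giving z² − 138z − 138·33·32 ≤ 0 and hence z ≤ (1/2)[138 + √(19044 + 4·145728)] = (1/2)[138 + √601956] ≈ (1/2)(138 + 775.8582) = 456.9291.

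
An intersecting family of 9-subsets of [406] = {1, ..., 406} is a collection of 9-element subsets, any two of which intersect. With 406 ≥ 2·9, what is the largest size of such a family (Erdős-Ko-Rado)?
max |F| = C(405, 8) = 16745853821188050

Erdős-Ko-Rado (1961): when n ≥ 2k, max |F| = C(n−1, k−1). The bound is attained by the star {A : i ∈ A} for any fixed i ∈ [n]. Here C(406−1, 9−1) = C(405, 8) = 16745853821188050.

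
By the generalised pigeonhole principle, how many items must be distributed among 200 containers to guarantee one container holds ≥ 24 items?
n = (24 − 1)·200 + 1 = 4601

By the generalised pigeonhole principle, to guarantee some box contains ≥ r objects we need more than (r − 1) · k objects total. Threshold: n = (r − 1) · k + 1. With r = 24 and k = 200: n = 23 · 200 + 1 = 4600 + 1 = 4601. For n = 4600 = 23 · 200, we can put exactly 23 objects in every box, avoiding 24 in any single one — so 4601 is tight.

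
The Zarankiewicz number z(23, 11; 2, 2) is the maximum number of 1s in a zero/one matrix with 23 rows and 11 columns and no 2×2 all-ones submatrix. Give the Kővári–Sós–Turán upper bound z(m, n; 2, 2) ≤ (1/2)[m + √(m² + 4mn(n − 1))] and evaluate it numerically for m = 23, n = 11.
z(23, 11; 2, 2) ≤ (1/2)[23 + √(23² + 4·23·11·10)] = (1/2)[23 + √10649] = 63.097

Kővári–Sós–Turán: let r_1, ..., r_23 be the row sums and z = Σ r_i the total number of 1s. Each pair of columns can share at most one row with both entries 1 (else a 2×2 all-ones block appears), so Σ_i C(r_i, 2) ≤ C(11, 2) = 55. By convexity Σ_i C(r_i, 2) ≥ 23·C(z/23, 2) = z(z − 23)/(2·23), giving z² − 23z − 23·11·10 ≤ 0 and hence z ≤ (1/2)[23 + √(529 + 4·2530)] = (1/2)[23 + √10649] ≈ (1/2)(23 + 103.194) = 63.097.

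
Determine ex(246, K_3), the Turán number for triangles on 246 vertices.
ex(246, K_3) = ⌊246^2/4⌋ = 15129

Mantel (1907): a triangle-free graph on n vertices has at most ⌊n^2/4⌋ edges, with equality for the complete bipartite graph K_{⌊n/2⌋, ⌈n/2⌉}. For n = 246: ⌊246^2/4⌋ = ⌊60516/4⌋ = 15129. The extremal graph is K_{123, 123}, which has 123·123 = 15129 edges.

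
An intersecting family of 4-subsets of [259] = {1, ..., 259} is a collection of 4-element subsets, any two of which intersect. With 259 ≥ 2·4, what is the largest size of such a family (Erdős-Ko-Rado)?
max |F| = C(258, 3) = 2829056

Erdős-Ko-Rado (1961): when n ≥ 2k, max |F| = C(n−1, k−1). The bound is attained by the star {A : i ∈ A} for any fixed i ∈ [n]. Here C(259−1, 4−1) = C(258, 3) = 2829056.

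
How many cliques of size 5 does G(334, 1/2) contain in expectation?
E[# K_5] = C(334, 5) · (1/2)^C(5, 2) = 33611622066 / 2^10 = 16805811033/512 ≈ 32823849.673828

For each 5-subset S of vertices (there are C(334, 5) = 33611622066 such S), let X_S = 1 if S induces a K_5 (all C(5, 2) = 10 edges present). Then P(X_S = 1) = (1/2)^10 = 1/1024. By linearity of expectation, E[# K_5] = C(334, 5) · (1/2)^10 = 33611622066 / 1024 = 16805811033/512 ≈ 32823849.673828.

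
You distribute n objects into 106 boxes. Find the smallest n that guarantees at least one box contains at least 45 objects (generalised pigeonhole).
n = (45 − 1)·106 + 1 = 4665

By the generalised pigeonhole principle, to guarantee some box contains ≥ r objects we need more than (r − 1) · k objects total. Threshold: n = (r − 1) · k + 1. With r = 45 and k = 106: n = 44 · 106 + 1 = 4664 + 1 = 4665. For n = 4664 = 44 · 106, we can put exactly 44 objects in every box, avoiding 45 in any single one — so 4665 is tight.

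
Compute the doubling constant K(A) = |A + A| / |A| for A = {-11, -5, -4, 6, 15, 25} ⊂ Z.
K = |A + A| / |A| = 20/6 = 10/3

Enumerate A + A = {a + b : a, b ∈ A}. With |A| = 6, there are |A|^2 = 36 ordered sum pairs; collecting distinct values, A + A = {-22, -16, -15, -10, -9, -8, -5, 1, 2, 4, 10, 11, 12, 14, 20, 21, 30, 31, 40, 50}, so |A + A| = 20. Thus K = 20/6 = 10/3. For comparison, the minimum possible |A + A| over all 6-element sets is 2·6 − 1 = 11 (so min K = 11/6), attained only by arithmetic progressions.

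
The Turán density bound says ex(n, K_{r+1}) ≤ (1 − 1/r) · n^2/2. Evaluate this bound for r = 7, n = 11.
Turán density bound = (6/7) · 11^2/2 = 363/7 ≈ 51.8571

Turán's theorem: ex(n, K_{r+1}) is achieved by the complete r-partite Turán graph T(n, r) with parts as balanced as possible, and is at most (1 − 1/r) · n^2/2. For r = 7, n = 11: the density bound is (6/7) · 121/2 = 363/7 ≈ 51.8571. The integer-valued extremum is e(T(11, 7)) = 51, which is strictly less than the density bound 363/7 since 7 ∤ 11 (the parts of T(11, 7) cannot all be equal).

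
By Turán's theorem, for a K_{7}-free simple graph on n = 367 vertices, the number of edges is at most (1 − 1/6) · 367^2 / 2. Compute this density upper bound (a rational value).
Turán density bound = (5/6) · 367^2/2 = 673445/12 ≈ 56120.4167

Turán's theorem: ex(n, K_{r+1}) is achieved by the complete r-partite Turán graph T(n, r) with parts as balanced as possible, and is at most (1 − 1/r) · n^2/2. For r = 6, n = 367: the density bound is (5/6) · 134689/2 = 673445/12 ≈ 56120.4167. The integer-valued extremum is e(T(367, 6)) = 56120, which is strictly less than the density bound 673445/12 since 6 ∤ 367 (the parts of T(367, 6) cannot all be equal).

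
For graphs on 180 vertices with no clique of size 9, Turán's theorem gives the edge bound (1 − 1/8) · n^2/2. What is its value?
Turán density bound = (7/8) · 180^2/2 = 14175

Turán's theorem: ex(n, K_{r+1}) is achieved by the complete r-partite Turán graph T(n, r) with parts as balanced as possible, and is at most (1 − 1/r) · n^2/2. For r = 8, n = 180: the density bound is (7/8) · 32400/2 = 14175. The integer-valued extremum is e(T(180, 8)) = 14174, which is strictly less than the density bound 14175 since 8 ∤ 180 (the parts of T(180, 8) cannot all be equal).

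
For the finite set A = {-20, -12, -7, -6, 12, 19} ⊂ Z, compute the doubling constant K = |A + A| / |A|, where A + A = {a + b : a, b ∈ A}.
K = |A + A| / |A| = 21/6 = 7/2

Enumerate A + A = {a + b : a, b ∈ A}. With |A| = 6, there are |A|^2 = 36 ordered sum pairs; collecting distinct values, A + A = {-40, -32, -27, -26, -24, -19, -18, -14, -13, -12, -8, -1, 0, 5, 6, 7, 12, 13, 24, 31, 38}, so |A + A| = 21. Thus K = 21/6 = 7/2. For comparison, the minimum possible |A + A| over all 6-element sets is 2·6 − 1 = 11 (so min K = 11/6), attained only by arithmetic progressions.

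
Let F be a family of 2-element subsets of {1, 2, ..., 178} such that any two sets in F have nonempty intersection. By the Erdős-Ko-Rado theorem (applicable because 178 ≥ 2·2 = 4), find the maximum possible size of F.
max |F| = C(177, 1) = 177

The Erdős-Ko-Rado theorem states: for n ≥ 2k, an intersecting family of k-subsets of an n-element set has size at most C(n − 1, k − 1), with equality for 'star' families {A ⊆ [n] : |A| = k, i ∈ A} (fix an element i). For n = 178, k = 2: C(177, 1) = 177.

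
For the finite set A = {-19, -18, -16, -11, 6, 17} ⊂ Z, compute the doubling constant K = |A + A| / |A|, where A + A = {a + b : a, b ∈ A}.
K = |A + A| / |A| = 21/6 = 7/2

Enumerate A + A = {a + b : a, b ∈ A}. With |A| = 6, there are |A|^2 = 36 ordered sum pairs; collecting distinct values, A + A = {-38, -37, -36, -35, -34, -32, -30, -29, -27, -22, -13, -12, -10, -5, -2, -1, 1, 6, 12, 23, 34}, so |A + A| = 21. Thus K = 21/6 = 7/2. For comparison, the minimum possible |A + A| over all 6-element sets is 2·6 − 1 = 11 (so min K = 11/6), attained only by arithmetic progressions.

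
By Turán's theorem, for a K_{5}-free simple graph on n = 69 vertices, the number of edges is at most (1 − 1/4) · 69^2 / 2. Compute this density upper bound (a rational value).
Turán density bound = (3/4) · 69^2/2 = 14283/8 ≈ 1785.375

Turán's theorem: ex(n, K_{r+1}) is achieved by the complete r-partite Turán graph T(n, r) with parts as balanced as possible, and is at most (1 − 1/r) · n^2/2. For r = 4, n = 69: the density bound is (3/4) · 4761/2 = 14283/8 ≈ 1785.375. The integer-valued extremum is e(T(69, 4)) = 1785, which is strictly less than the density bound 14283/8 since 4 ∤ 69 (the parts of T(69, 4) cannot all be equal).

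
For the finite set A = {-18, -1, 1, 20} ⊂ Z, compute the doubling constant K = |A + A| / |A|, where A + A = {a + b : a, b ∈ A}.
K = |A + A| / |A| = 9/4

Enumerate A + A = {a + b : a, b ∈ A}. With |A| = 4, there are |A|^2 = 16 ordered sum pairs; collecting distinct values, A + A = {-36, -19, -17, -2, 0, 2, 19, 21, 40}, so |A + A| = 9. Thus K = 9/4. For comparison, the minimum possible |A + A| over all 4-element sets is 2·4 − 1 = 7 (so min K = 7/4), attained only by arithmetic progressions.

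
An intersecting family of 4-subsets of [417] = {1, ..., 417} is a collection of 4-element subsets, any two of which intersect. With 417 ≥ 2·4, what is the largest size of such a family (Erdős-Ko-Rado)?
max |F| = C(416, 3) = 11912160

Erdős-Ko-Rado (1961): when n ≥ 2k, max |F| = C(n−1, k−1). The bound is attained by the star {A : i ∈ A} for any fixed i ∈ [n]. Here C(417−1, 4−1) = C(416, 3) = 11912160.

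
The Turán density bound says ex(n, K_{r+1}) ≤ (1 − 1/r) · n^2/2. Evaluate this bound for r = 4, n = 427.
Turán density bound = (3/4) · 427^2/2 = 546987/8 ≈ 68373.375

Turán's theorem: ex(n, K_{r+1}) is achieved by the complete r-partite Turán graph T(n, r) with parts as balanced as possible, and is at most (1 − 1/r) · n^2/2. For r = 4, n = 427: the density bound is (3/4) · 182329/2 = 546987/8 ≈ 68373.375. The integer-valued extremum is e(T(427, 4)) = 68373, which is strictly less than the density bound 546987/8 since 4 ∤ 427 (the parts of T(427, 4) cannot all be equal).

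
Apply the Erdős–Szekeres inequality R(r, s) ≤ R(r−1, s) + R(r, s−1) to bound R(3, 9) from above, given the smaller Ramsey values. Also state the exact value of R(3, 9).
R(3, 9) ≤ R(2, 9) + R(3, 8) = 9 + 28 = 37; exact value R(3, 9) = 36.

The Erdős–Szekeres recurrence R(r, s) ≤ R(r−1, s) + R(r, s−1) applied to (r, s) = (3, 9) gives
  R(3, 9) ≤ R(2, 9) + R(3, 8) = 9 + 28 = 37.
(Recall R(2, k) = k and R is symmetric.) The recurrence is not tight here (it gives 37, but the exact value is R(3, 9) = 36); the tight upper bound requires a sharper argument than the simple recurrence, combined with a lower-bound construction on K_{35}.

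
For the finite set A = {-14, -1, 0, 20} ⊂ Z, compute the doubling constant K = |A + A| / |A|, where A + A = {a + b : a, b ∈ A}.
K = |A + A| / |A| = 10/4 = 5/2

Enumerate A + A = {a + b : a, b ∈ A}. With |A| = 4, there are |A|^2 = 16 ordered sum pairs; collecting distinct values, A + A = {-28, -15, -14, -2, -1, 0, 6, 19, 20, 40}, so |A + A| = 10. Thus K = 10/4 = 5/2. For comparison, the minimum possible |A + A| over all 4-element sets is 2·4 − 1 = 7 (so min K = 7/4), attained only by arithmetic progressions.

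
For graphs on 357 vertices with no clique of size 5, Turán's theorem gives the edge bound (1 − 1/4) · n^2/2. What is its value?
Turán density bound = (3/4) · 357^2/2 = 382347/8 ≈ 47793.375

Turán's theorem: ex(n, K_{r+1}) is achieved by the complete r-partite Turán graph T(n, r) with parts as balanced as possible, and is at most (1 − 1/r) · n^2/2. For r = 4, n = 357: the density bound is (3/4) · 127449/2 = 382347/8 ≈ 47793.375. The integer-valued extremum is e(T(357, 4)) = 47793, which is strictly less than the density bound 382347/8 since 4 ∤ 357 (the parts of T(357, 4) cannot all be equal).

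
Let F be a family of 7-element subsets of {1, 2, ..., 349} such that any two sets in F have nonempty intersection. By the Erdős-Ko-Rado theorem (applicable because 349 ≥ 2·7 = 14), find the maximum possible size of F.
max |F| = C(348, 6) = 2362239780292

The Erdős-Ko-Rado theorem states: for n ≥ 2k, an intersecting family of k-subsets of an n-element set has size at most C(n − 1, k − 1), with equality for 'star' families {A ⊆ [n] : |A| = k, i ∈ A} (fix an element i). For n = 349, k = 7: C(348, 6) = 2362239780292.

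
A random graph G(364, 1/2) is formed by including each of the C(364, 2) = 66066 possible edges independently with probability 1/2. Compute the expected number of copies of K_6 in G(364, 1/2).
E[# K_6] = C(364, 6) · (1/2)^C(6, 2) = 3099475687308 / 2^15 = 774868921827/8192 ≈ 94588491.433960

For each 6-subset S of vertices (there are C(364, 6) = 3099475687308 such S), let X_S = 1 if S induces a K_6 (all C(6, 2) = 15 edges present). Then P(X_S = 1) = (1/2)^15 = 1/32768. By linearity of expectation, E[# K_6] = C(364, 6) · (1/2)^15 = 3099475687308 / 32768 = 774868921827/8192 ≈ 94588491.433960.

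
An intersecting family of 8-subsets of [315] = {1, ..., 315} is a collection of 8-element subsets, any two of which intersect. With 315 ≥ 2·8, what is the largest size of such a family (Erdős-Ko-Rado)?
max |F| = C(314, 7) = 55825075869992

The Erdős-Ko-Rado theorem states: for n ≥ 2k, an intersecting family of k-subsets of an n-element set has size at most C(n − 1, k − 1), with equality for 'star' families {A ⊆ [n] : |A| = k, i ∈ A} (fix an element i). For n = 315, k = 8: C(314, 7) = 55825075869992.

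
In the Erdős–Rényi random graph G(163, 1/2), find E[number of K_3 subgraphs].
E[# K_3] = C(163, 3) · (1/2)^C(3, 2) = 708561 / 2^3 = 88570.125

For each 3-subset S of vertices (there are C(163, 3) = 708561 such S), let X_S = 1 if S induces a K_3 (all C(3, 2) = 3 edges present). Then P(X_S = 1) = (1/2)^3 = 1/8. By linearity of expectation, E[# K_3] = C(163, 3) · (1/2)^3 = 708561 / 8 = 88570.125.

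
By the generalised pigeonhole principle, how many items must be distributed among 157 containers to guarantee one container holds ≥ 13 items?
n = (13 − 1)·157 + 1 = 1885

By the generalised pigeonhole principle, to guarantee some box contains ≥ r objects we need more than (r − 1) · k objects total. Threshold: n = (r − 1) · k + 1. With r = 13 and k = 157: n = 12 · 157 + 1 = 1884 + 1 = 1885. For n = 1884 = 12 · 157, we can put exactly 12 objects in every box, avoiding 13 in any single one — so 1885 is tight.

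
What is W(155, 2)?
W(155, 2) = 155 + 1 = 156

A 2-term AP is any pair of integers, so a monochromatic 2-AP exists iff some colour is used at least twice. With 155 colours, the colouring i ↦ i on {1, ..., 155} uses each colour once, avoiding any monochromatic pair, so W(155, 2) > 155. For {1, ..., 156}, pigeonhole forces two integers of the same colour, which form a monochromatic 2-AP. Hence W(155, 2) = 156.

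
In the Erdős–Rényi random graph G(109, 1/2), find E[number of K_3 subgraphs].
E[# K_3] = C(109, 3) · (1/2)^C(3, 2) = 209934 / 2^3 = 104967/4 = 26241.75

For each 3-subset S of vertices (there are C(109, 3) = 209934 such S), let X_S = 1 if S induces a K_3 (all C(3, 2) = 3 edges present). Then P(X_S = 1) = (1/2)^3 = 1/8. By linearity of expectation, E[# K_3] = C(109, 3) · (1/2)^3 = 209934 / 8 = 104967/4 = 26241.75.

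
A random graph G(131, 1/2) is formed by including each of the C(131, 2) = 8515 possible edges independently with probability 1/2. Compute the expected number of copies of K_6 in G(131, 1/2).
E[# K_6] = C(131, 6) · (1/2)^C(6, 2) = 6249655776 / 2^15 = 195301743/1024 ≈ 190724.358398

For each 6-subset S of vertices (there are C(131, 6) = 6249655776 such S), let X_S = 1 if S induces a K_6 (all C(6, 2) = 15 edges present). Then P(X_S = 1) = (1/2)^15 = 1/32768. By linearity of expectation, E[# K_6] = C(131, 6) · (1/2)^15 = 6249655776 / 32768 = 195301743/1024 ≈ 190724.358398.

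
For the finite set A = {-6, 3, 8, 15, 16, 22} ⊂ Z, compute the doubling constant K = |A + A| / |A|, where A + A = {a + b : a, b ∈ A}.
K = |A + A| / |A| = 19/6

Enumerate A + A = {a + b : a, b ∈ A}. With |A| = 6, there are |A|^2 = 36 ordered sum pairs; collecting distinct values, A + A = {-12, -3, 2, 6, 9, 10, 11, 16, 18, 19, 23, 24, 25, 30, 31, 32, 37, 38, 44}, so |A + A| = 19. Thus K = 19/6. For comparison, the minimum possible |A + A| over all 6-element sets is 2·6 − 1 = 11 (so min K = 11/6), attained only by arithmetic progressions.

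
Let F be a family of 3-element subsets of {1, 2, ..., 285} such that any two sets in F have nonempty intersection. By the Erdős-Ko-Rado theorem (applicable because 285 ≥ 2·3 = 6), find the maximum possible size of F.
max |F| = C(284, 2) = 40186

The Erdős-Ko-Rado theorem states: for n ≥ 2k, an intersecting family of k-subsets of an n-element set has size at most C(n − 1, k − 1), with equality for 'star' families {A ⊆ [n] : |A| = k, i ∈ A} (fix an element i). For n = 285, k = 3: C(284, 2) = 40186.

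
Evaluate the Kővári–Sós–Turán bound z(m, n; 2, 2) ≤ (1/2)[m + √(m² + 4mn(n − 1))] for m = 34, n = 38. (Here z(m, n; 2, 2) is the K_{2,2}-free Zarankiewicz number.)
z(34, 38; 2, 2) ≤ (1/2)[34 + √(34² + 4·34·38·37)] = (1/2)[34 + √192372] = 236.3012

Kővári–Sós–Turán: let r_1, ..., r_34 be the row sums and z = Σ r_i the total number of 1s. Each pair of columns can share at most one row with both entries 1 (else a 2×2 all-ones block appears), so Σ_i C(r_i, 2) ≤ C(38, 2) = 703. By convexity Σ_i C(r_i, 2) ≥ 34·C(z/34, 2) = z(z − 34)/(2·34), giving z² − 34z − 34·38·37 ≤ 0 and hence z ≤ (1/2)[34 + √(1156 + 4·47804)] = (1/2)[34 + √192372] ≈ (1/2)(34 + 438.6023) = 236.3012.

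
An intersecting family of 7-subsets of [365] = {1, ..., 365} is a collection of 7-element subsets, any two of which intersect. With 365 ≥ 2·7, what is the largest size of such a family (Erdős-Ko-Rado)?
max |F| = C(364, 6) = 3099475687308

Erdős-Ko-Rado (1961): when n ≥ 2k, max |F| = C(n−1, k−1). The bound is attained by the star {A : i ∈ A} for any fixed i ∈ [n]. Here C(365−1, 7−1) = C(364, 6) = 3099475687308.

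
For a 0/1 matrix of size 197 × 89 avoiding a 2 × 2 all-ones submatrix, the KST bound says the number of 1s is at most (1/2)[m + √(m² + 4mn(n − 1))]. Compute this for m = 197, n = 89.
z(197, 89; 2, 2) ≤ (1/2)[197 + √(197² + 4·197·89·88)] = (1/2)[197 + √6210425] = 1344.5362

Kővári–Sós–Turán: let r_1, ..., r_197 be the row sums and z = Σ r_i the total number of 1s. Each pair of columns can share at most one row with both entries 1 (else a 2×2 all-ones block appears), so Σ_i C(r_i, 2) ≤ C(89, 2) = 3916. By convexity Σ_i C(r_i, 2) ≥ 197·C(z/197, 2) = z(z − 197)/(2·197), giving z² − 197z − 197·89·88 ≤ 0 and hence z ≤ (1/2)[197 + √(38809 + 4·1542904)] = (1/2)[197 + √6210425] ≈ (1/2)(197 + 2492.0724) = 1344.5362.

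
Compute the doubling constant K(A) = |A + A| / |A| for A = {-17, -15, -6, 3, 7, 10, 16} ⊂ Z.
K = |A + A| / |A| = 25/7

Enumerate A + A = {a + b : a, b ∈ A}. With |A| = 7, there are |A|^2 = 49 ordered sum pairs; collecting distinct values, A + A = {-34, -32, -30, -23, -21, -14, -12, -10, -8, -7, -5, -3, -1, 1, 4, 6, 10, 13, 14, 17, 19, 20, 23, 26, 32}, so |A + A| = 25. Thus K = 25/7. For comparison, the minimum possible |A + A| over all 7-element sets is 2·7 − 1 = 13 (so min K = 13/7), attained only by arithmetic progressions.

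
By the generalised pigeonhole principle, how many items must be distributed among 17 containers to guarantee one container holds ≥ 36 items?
n = (36 − 1)·17 + 1 = 596

By the generalised pigeonhole principle, to guarantee some box contains ≥ r objects we need more than (r − 1) · k objects total. Threshold: n = (r − 1) · k + 1. With r = 36 and k = 17: n = 35 · 17 + 1 = 595 + 1 = 596. For n = 595 = 35 · 17, we can put exactly 35 objects in every box, avoiding 36 in any single one — so 596 is tight.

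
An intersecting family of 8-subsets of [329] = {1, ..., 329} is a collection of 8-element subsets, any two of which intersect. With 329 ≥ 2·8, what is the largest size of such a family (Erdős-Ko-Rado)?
max |F| = C(328, 7) = 75979323992520

Erdős-Ko-Rado (1961): when n ≥ 2k, max |F| = C(n−1, k−1). The bound is attained by the star {A : i ∈ A} for any fixed i ∈ [n]. Here C(329−1, 8−1) = C(328, 7) = 75979323992520.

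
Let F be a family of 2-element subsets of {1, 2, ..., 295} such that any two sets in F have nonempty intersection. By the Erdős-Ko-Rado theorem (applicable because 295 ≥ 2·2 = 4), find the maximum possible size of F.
max |F| = C(294, 1) = 294

Erdős-Ko-Rado (1961): when n ≥ 2k, max |F| = C(n−1, k−1). The bound is attained by the star {A : i ∈ A} for any fixed i ∈ [n]. Here C(295−1, 2−1) = C(294, 1) = 294.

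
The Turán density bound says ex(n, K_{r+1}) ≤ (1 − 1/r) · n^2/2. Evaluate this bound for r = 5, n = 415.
Turán density bound = (4/5) · 415^2/2 = 68890

Turán's theorem: ex(n, K_{r+1}) is achieved by the complete r-partite Turán graph T(n, r) with parts as balanced as possible, and is at most (1 − 1/r) · n^2/2. For r = 5, n = 415: the density bound is (4/5) · 172225/2 = 68890. Since 5 ∣ 415, the Turán graph T(415, 5) has parts of equal size 83, and its edge count e(T(415, 5)) = 68890 attains the density bound exactly.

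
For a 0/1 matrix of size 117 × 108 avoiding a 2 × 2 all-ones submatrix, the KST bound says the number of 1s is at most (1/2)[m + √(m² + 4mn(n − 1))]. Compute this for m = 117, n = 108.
z(117, 108; 2, 2) ≤ (1/2)[117 + √(117² + 4·117·108·107)] = (1/2)[117 + √5421897] = 1222.7484

Kővári–Sós–Turán: let r_1, ..., r_117 be the row sums and z = Σ r_i the total number of 1s. Each pair of columns can share at most one row with both entries 1 (else a 2×2 all-ones block appears), so Σ_i C(r_i, 2) ≤ C(108, 2) = 5778. By convexity Σ_i C(r_i, 2) ≥ 117·C(z/117, 2) = z(z − 117)/(2·117), giving z² − 117z − 117·108·107 ≤ 0 and hence z ≤ (1/2)[117 + √(13689 + 4·1352052)] = (1/2)[117 + √5421897] ≈ (1/2)(117 + 2328.4967) = 1222.7484.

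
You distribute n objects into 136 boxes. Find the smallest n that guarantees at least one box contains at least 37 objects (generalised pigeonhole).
n = (37 − 1)·136 + 1 = 4897

By the generalised pigeonhole principle, to guarantee some box contains ≥ r objects we need more than (r − 1) · k objects total. Threshold: n = (r − 1) · k + 1. With r = 37 and k = 136: n = 36 · 136 + 1 = 4896 + 1 = 4897. For n = 4896 = 36 · 136, we can put exactly 36 objects in every box, avoiding 37 in any single one — so 4897 is tight.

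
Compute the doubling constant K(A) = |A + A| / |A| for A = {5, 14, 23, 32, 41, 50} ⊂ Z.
K = |A + A| / |A| = 11/6

Enumerate A + A = {a + b : a, b ∈ A}. With |A| = 6, there are |A|^2 = 36 ordered sum pairs; collecting distinct values, A + A = {10, 19, 28, 37, 46, 55, 64, 73, 82, 91, 100}, so |A + A| = 11. Thus K = 11/6. Here |A + A| = 2|A| − 1 = 11, the minimum possible — so K = 11/6 is minimal, which holds iff A is an arithmetic progression.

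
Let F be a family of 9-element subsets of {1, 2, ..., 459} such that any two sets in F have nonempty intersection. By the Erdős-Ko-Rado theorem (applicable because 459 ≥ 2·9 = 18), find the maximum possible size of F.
max |F| = C(458, 8) = 45155060190495541

Erdős-Ko-Rado (1961): when n ≥ 2k, max |F| = C(n−1, k−1). The bound is attained by the star {A : i ∈ A} for any fixed i ∈ [n]. Here C(459−1, 9−1) = C(458, 8) = 45155060190495541.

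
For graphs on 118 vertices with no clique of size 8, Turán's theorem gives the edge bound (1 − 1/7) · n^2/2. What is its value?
Turán density bound = (6/7) · 118^2/2 = 41772/7 ≈ 5967.4286

Turán's theorem: ex(n, K_{r+1}) is achieved by the complete r-partite Turán graph T(n, r) with parts as balanced as possible, and is at most (1 − 1/r) · n^2/2. For r = 7, n = 118: the density bound is (6/7) · 13924/2 = 41772/7 ≈ 5967.4286. The integer-valued extremum is e(T(118, 7)) = 5967, which is strictly less than the density bound 41772/7 since 7 ∤ 118 (the parts of T(118, 7) cannot all be equal).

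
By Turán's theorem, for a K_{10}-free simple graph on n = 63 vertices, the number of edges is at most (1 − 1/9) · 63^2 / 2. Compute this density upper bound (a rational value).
Turán density bound = (8/9) · 63^2/2 = 1764

Turán's theorem: ex(n, K_{r+1}) is achieved by the complete r-partite Turán graph T(n, r) with parts as balanced as possible, and is at most (1 − 1/r) · n^2/2. For r = 9, n = 63: the density bound is (8/9) · 3969/2 = 1764. Since 9 ∣ 63, the Turán graph T(63, 9) has parts of equal size 7, and its edge count e(T(63, 9)) = 1764 attains the density bound exactly.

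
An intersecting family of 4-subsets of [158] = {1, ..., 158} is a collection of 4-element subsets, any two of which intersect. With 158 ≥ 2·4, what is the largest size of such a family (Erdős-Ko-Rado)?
max |F| = C(157, 3) = 632710

The Erdős-Ko-Rado theorem states: for n ≥ 2k, an intersecting family of k-subsets of an n-element set has size at most C(n − 1, k − 1), with equality for 'star' families {A ⊆ [n] : |A| = k, i ∈ A} (fix an element i). For n = 158, k = 4: C(157, 3) = 632710.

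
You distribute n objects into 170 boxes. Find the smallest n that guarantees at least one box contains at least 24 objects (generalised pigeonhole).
n = (24 − 1)·170 + 1 = 3911

By the generalised pigeonhole principle, to guarantee some box contains ≥ r objects we need more than (r − 1) · k objects total. Threshold: n = (r − 1) · k + 1. With r = 24 and k = 170: n = 23 · 170 + 1 = 3910 + 1 = 3911. For n = 3910 = 23 · 170, we can put exactly 23 objects in every box, avoiding 24 in any single one — so 3911 is tight.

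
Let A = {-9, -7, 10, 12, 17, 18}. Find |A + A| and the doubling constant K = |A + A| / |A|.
K = |A + A| / |A| = 20/6 = 10/3

Enumerate A + A = {a + b : a, b ∈ A}. With |A| = 6, there are |A|^2 = 36 ordered sum pairs; collecting distinct values, A + A = {-18, -16, -14, 1, 3, 5, 8, 9, 10, 11, 20, 22, 24, 27, 28, 29, 30, 34, 35, 36}, so |A + A| = 20. Thus K = 20/6 = 10/3. For comparison, the minimum possible |A + A| over all 6-element sets is 2·6 − 1 = 11 (so min K = 11/6), attained only by arithmetic progressions.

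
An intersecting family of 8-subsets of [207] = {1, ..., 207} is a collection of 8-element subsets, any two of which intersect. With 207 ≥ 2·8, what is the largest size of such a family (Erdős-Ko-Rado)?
max |F| = C(206, 7) = 2817696242600

The Erdős-Ko-Rado theorem states: for n ≥ 2k, an intersecting family of k-subsets of an n-element set has size at most C(n − 1, k − 1), with equality for 'star' families {A ⊆ [n] : |A| = k, i ∈ A} (fix an element i). For n = 207, k = 8: C(206, 7) = 2817696242600.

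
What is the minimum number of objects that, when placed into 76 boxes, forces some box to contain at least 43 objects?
n = (43 − 1)·76 + 1 = 3193

By the generalised pigeonhole principle, to guarantee some box contains ≥ r objects we need more than (r − 1) · k objects total. Threshold: n = (r − 1) · k + 1. With r = 43 and k = 76: n = 42 · 76 + 1 = 3192 + 1 = 3193. For n = 3192 = 42 · 76, we can put exactly 42 objects in every box, avoiding 43 in any single one — so 3193 is tight.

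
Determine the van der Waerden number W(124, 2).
W(124, 2) = 124 + 1 = 125

A 2-term AP is any pair of integers, so a monochromatic 2-AP exists iff some colour is used at least twice. With 124 colours, the colouring i ↦ i on {1, ..., 124} uses each colour once, avoiding any monochromatic pair, so W(124, 2) > 124. For {1, ..., 125}, pigeonhole forces two integers of the same colour, which form a monochromatic 2-AP. Hence W(124, 2) = 125.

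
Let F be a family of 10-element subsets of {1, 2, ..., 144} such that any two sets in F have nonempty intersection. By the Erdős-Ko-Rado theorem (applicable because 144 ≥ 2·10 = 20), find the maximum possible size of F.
max |F| = C(143, 9) = 53296124269245

The Erdős-Ko-Rado theorem states: for n ≥ 2k, an intersecting family of k-subsets of an n-element set has size at most C(n − 1, k − 1), with equality for 'star' families {A ⊆ [n] : |A| = k, i ∈ A} (fix an element i). For n = 144, k = 10: C(143, 9) = 53296124269245.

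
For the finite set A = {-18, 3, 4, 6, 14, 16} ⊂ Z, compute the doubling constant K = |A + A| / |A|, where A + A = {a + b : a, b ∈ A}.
K = |A + A| / |A| = 20/6 = 10/3

Enumerate A + A = {a + b : a, b ∈ A}. With |A| = 6, there are |A|^2 = 36 ordered sum pairs; collecting distinct values, A + A = {-36, -15, -14, -12, -4, -2, 6, 7, 8, 9, 10, 12, 17, 18, 19, 20, 22, 28, 30, 32}, so |A + A| = 20. Thus K = 20/6 = 10/3. For comparison, the minimum possible |A + A| over all 6-element sets is 2·6 − 1 = 11 (so min K = 11/6), attained only by arithmetic progressions.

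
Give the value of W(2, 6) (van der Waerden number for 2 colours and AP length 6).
W(2, 6) = 1132

W(2, 6) = 1132. The lower bound W(2, 6) > 1131 comes from an explicit good 2-colouring of [1, 1131]; the upper bound W(2, 6) ≤ 1132 was verified by exhaustive search over 2-colourings of [1, 1132].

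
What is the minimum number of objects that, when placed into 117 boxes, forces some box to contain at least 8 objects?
n = (8 − 1)·117 + 1 = 820

By the generalised pigeonhole principle, to guarantee some box contains ≥ r objects we need more than (r − 1) · k objects total. Threshold: n = (r − 1) · k + 1. With r = 8 and k = 117: n = 7 · 117 + 1 = 819 + 1 = 820. For n = 819 = 7 · 117, we can put exactly 7 objects in every box, avoiding 8 in any single one — so 820 is tight.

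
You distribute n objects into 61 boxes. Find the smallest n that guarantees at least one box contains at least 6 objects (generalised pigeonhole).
n = (6 − 1)·61 + 1 = 306

By the generalised pigeonhole principle, to guarantee some box contains ≥ r objects we need more than (r − 1) · k objects total. Threshold: n = (r − 1) · k + 1. With r = 6 and k = 61: n = 5 · 61 + 1 = 305 + 1 = 306. For n = 305 = 5 · 61, we can put exactly 5 objects in every box, avoiding 6 in any single one — so 306 is tight.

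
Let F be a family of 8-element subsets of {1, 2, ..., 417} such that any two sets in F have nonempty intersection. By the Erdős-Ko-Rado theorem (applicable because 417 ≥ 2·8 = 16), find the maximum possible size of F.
max |F| = C(416, 7) = 406615732729440

Erdős-Ko-Rado (1961): when n ≥ 2k, max |F| = C(n−1, k−1). The bound is attained by the star {A : i ∈ A} for any fixed i ∈ [n]. Here C(417−1, 8−1) = C(416, 7) = 406615732729440.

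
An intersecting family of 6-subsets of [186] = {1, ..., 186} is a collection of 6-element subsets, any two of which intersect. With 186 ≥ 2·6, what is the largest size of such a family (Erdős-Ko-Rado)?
max |F| = C(185, 5) = 1710052162

Erdős-Ko-Rado (1961): when n ≥ 2k, max |F| = C(n−1, k−1). The bound is attained by the star {A : i ∈ A} for any fixed i ∈ [n]. Here C(186−1, 6−1) = C(185, 5) = 1710052162.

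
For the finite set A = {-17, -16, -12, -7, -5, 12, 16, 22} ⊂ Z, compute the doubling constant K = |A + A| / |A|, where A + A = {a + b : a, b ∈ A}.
K = |A + A| / |A| = 33/8

Enumerate A + A = {a + b : a, b ∈ A}. With |A| = 8, there are |A|^2 = 64 ordered sum pairs; collecting distinct values, A + A = {-34, -33, -32, -29, -28, -24, -23, -22, -21, -19, -17, -14, -12, -10, -5, -4, -1, 0, 4, 5, 6, 7, 9, 10, 11, 15, 17, 24, 28, 32, 34, 38, 44}, so |A + A| = 33. Thus K = 33/8. For comparison, the minimum possible |A + A| over all 8-element sets is 2·8 − 1 = 15 (so min K = 15/8), attained only by arithmetic progressions.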